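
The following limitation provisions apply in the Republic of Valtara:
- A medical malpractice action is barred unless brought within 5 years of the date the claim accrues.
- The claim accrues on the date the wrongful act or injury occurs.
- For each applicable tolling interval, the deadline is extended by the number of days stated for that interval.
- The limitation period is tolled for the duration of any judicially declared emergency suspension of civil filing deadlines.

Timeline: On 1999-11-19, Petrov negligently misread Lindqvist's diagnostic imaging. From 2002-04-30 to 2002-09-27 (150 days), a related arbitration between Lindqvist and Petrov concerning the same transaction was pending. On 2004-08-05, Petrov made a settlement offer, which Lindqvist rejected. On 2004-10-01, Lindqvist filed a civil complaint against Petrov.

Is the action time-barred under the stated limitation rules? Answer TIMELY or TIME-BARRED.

The claim accrued on 1999-11-19, the date of the act.
The untolled deadline — 5 years after 1999-11-19 — is 2004-11-19.
Although a pending arbitration ran from 2002-04-30 to 2002-09-27, the stated rules do not make that a tolling event, so it is disregarded.
None of the other events listed affects the running of the period under the stated rules.
Lindqvist filed on 2004-10-01, before the 2004-11-19 deadline, so the action is timely.

TIMELY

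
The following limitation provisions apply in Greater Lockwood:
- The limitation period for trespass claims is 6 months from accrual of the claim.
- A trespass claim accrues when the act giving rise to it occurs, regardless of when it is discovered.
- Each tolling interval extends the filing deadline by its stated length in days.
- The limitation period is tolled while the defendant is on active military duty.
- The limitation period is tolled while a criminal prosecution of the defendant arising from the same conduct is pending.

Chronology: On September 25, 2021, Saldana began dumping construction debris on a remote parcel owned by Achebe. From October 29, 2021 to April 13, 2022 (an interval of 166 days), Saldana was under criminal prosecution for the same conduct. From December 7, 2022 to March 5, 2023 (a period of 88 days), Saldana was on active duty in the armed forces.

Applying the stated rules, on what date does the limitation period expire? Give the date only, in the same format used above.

The claim accrued on September 25, 2021, when the wrongful act occurred.
The untolled deadline — 6 months after September 25, 2021 — is March 25, 2022.
Because the pending criminal prosecution ran from October 29, 2021 to April 13, 2022, the deadline is extended by 166 days to September 7, 2022.
The defendant's active military service from December 7, 2022 to March 5, 2023 began after the period had already run on September 7, 2022, so it has no tolling effect.

September 7, 2022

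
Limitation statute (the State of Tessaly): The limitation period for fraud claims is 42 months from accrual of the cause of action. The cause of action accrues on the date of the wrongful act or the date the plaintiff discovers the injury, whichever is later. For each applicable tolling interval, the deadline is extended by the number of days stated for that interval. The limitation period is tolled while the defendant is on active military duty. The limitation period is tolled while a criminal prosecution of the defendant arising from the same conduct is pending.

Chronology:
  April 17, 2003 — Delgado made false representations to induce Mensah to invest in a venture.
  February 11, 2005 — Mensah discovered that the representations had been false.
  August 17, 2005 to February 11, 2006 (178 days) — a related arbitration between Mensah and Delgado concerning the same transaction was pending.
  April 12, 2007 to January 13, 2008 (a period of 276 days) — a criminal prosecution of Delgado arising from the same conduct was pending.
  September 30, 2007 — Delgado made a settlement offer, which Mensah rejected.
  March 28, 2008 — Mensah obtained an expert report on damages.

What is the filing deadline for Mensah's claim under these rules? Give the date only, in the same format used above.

Taking the later of the act (April 17, 2003) and discovery (February 11, 2005), the claim accrued on February 11, 2005.
Adding the 42 months base period to February 11, 2005 gives a deadline of August 11, 2008, before any tolling.
The pending criminal prosecution from April 12, 2007 to January 13, 2008 tolled the period for 276 days, extending the deadline to May 14, 2009.
The pending related arbitration from August 17, 2005 to February 11, 2006 does not toll the period, because no stated rule makes a pending arbitration a tolling event.
Nothing else in the chronology tolls or restarts the period.

May 14, 2009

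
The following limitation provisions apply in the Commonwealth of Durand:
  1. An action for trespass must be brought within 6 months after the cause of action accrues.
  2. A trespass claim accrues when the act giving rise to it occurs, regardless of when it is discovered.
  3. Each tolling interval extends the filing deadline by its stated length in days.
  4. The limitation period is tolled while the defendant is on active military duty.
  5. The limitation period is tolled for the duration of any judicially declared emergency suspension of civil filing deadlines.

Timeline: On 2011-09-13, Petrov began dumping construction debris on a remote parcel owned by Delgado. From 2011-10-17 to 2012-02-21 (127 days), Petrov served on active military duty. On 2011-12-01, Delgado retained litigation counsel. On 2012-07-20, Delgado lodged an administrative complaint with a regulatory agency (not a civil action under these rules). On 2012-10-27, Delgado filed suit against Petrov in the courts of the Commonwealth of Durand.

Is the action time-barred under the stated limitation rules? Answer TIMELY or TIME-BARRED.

TIME-BARRED

The limitation period began to run on 2011-09-13.
Adding the 6 months base period to 2011-09-13 gives a deadline of 2012-03-13, before any tolling.
Because the defendant's active military service ran from 2011-10-17 to 2012-02-21, the deadline is extended by 127 days to 2012-07-18.
Nothing else in the chronology tolls or restarts the period.
The 2012-10-27 filing falls after the 2012-07-18 deadline; the claim is time-barred.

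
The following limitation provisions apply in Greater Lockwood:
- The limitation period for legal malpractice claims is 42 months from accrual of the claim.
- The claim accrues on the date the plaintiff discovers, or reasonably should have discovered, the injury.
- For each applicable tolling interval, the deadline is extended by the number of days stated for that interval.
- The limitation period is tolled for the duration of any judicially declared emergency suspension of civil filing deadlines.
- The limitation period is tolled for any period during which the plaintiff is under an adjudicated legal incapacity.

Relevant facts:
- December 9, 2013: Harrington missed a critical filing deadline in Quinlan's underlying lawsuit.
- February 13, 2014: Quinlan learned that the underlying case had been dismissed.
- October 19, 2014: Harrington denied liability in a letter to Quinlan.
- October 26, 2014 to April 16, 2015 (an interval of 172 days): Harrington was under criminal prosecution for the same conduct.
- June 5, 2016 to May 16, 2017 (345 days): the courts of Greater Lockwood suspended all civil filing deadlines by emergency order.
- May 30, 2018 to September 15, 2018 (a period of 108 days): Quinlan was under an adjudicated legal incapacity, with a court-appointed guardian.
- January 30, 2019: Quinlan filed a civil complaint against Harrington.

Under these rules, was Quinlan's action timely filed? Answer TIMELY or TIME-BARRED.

TIME-BARRED

Accrual is tied to discovery, so the period began on February 13, 2014 rather than on December 9, 2013 when the act occurred.
Adding the 42 months base period to February 13, 2014 gives a deadline of August 13, 2017, before any tolling.
Because the emergency suspension of filing deadlines ran from June 5, 2016 to May 16, 2017, the deadline is extended by 345 days to July 24, 2018.
The period was tolled for 108 days by the plaintiff's legal incapacity (May 30, 2018 to September 15, 2018), pushing the deadline to November 9, 2018.
The pending criminal prosecution from October 26, 2014 to April 16, 2015 does not toll the period, because no stated rule makes a criminal prosecution a tolling event.
Nothing else in the chronology tolls or restarts the period.
The January 30, 2019 filing falls after the November 9, 2018 deadline; the claim is time-barred.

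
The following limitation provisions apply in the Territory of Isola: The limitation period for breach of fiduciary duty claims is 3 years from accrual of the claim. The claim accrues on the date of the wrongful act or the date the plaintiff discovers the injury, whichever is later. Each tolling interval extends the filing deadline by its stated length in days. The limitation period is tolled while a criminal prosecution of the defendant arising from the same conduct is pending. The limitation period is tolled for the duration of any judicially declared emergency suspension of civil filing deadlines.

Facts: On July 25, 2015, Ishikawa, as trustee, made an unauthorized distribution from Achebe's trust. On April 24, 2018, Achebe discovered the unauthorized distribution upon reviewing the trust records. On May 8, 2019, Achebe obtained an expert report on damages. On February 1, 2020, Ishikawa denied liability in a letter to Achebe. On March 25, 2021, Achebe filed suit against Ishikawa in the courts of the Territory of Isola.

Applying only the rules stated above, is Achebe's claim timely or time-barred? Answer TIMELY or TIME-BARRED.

TIMELY

Taking the later of the act (July 25, 2015) and discovery (April 24, 2018), the claim accrued on April 24, 2018.
Adding the 3 years base period to April 24, 2018 gives a deadline of April 24, 2021, before any tolling.
The other events in the timeline have no effect on the limitation period under the stated rules.
The March 25, 2021 filing precedes the April 24, 2021 deadline; the claim is timely.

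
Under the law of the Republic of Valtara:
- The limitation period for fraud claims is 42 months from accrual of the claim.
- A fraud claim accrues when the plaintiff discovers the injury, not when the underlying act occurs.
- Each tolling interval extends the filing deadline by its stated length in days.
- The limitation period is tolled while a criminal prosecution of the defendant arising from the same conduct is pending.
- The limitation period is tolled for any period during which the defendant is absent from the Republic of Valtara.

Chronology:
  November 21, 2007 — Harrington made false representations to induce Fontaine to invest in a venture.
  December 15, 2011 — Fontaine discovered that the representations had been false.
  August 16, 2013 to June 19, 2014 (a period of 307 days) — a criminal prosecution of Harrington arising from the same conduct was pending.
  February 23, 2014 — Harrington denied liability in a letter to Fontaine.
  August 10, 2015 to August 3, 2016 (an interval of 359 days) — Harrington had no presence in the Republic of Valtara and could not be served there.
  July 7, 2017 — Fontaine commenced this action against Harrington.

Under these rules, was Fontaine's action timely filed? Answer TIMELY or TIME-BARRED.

Accrual is tied to discovery, so the period began on December 15, 2011 rather than on November 21, 2007 when the act occurred.
Adding the 42 months base period to December 15, 2011 gives a deadline of June 15, 2015, before any tolling.
The pending criminal prosecution from August 16, 2013 to June 19, 2014 tolled the period for 307 days, extending the deadline to April 17, 2016.
Because the defendant's absence from the jurisdiction ran from August 10, 2015 to August 3, 2016, the deadline is extended by 359 days to April 11, 2017.
The other events in the timeline have no effect on the limitation period under the stated rules.
Fontaine filed on July 7, 2017, after the April 11, 2017 deadline, so the action is time-barred.

TIME-BARRED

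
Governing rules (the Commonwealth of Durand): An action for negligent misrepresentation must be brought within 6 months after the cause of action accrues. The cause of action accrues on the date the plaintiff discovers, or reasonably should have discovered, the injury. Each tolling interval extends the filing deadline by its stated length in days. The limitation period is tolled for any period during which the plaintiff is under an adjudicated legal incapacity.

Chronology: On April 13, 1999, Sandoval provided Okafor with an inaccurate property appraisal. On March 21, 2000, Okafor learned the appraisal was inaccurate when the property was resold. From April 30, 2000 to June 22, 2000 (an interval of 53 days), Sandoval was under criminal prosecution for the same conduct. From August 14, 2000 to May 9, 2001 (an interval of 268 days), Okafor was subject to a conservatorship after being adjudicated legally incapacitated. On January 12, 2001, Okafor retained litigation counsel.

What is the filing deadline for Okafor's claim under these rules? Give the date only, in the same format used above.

June 16, 2001

Under the discovery rule, the claim accrued on March 21, 2000, when Okafor discovered the injury — not on the April 13, 1999 date of the underlying act.
6 months from March 21, 2000 is September 21, 2000.
The plaintiff's legal incapacity from August 14, 2000 to May 9, 2001 tolled the period for 268 days, extending the deadline to June 16, 2001.
Although a criminal prosecution ran from April 30, 2000 to June 22, 2000, the stated rules do not make that a tolling event, so it is disregarded.
Nothing else in the chronology tolls or restarts the period.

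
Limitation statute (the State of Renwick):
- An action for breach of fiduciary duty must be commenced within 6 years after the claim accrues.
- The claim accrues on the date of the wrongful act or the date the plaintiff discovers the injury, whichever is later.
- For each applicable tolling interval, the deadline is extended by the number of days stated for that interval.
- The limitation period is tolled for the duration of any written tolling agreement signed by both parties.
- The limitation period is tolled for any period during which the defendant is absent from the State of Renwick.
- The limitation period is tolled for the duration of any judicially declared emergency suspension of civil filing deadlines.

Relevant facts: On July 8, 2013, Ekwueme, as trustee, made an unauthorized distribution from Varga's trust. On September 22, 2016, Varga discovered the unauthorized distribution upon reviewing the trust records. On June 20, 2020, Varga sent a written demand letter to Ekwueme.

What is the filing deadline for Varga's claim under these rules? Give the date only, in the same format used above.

Taking the later of the act (July 8, 2013) and discovery (September 22, 2016), the claim accrued on September 22, 2016.
The untolled deadline — 6 years after September 22, 2016 — is September 22, 2022.
None of the other events listed affects the running of the period under the stated rules.

September 22, 2022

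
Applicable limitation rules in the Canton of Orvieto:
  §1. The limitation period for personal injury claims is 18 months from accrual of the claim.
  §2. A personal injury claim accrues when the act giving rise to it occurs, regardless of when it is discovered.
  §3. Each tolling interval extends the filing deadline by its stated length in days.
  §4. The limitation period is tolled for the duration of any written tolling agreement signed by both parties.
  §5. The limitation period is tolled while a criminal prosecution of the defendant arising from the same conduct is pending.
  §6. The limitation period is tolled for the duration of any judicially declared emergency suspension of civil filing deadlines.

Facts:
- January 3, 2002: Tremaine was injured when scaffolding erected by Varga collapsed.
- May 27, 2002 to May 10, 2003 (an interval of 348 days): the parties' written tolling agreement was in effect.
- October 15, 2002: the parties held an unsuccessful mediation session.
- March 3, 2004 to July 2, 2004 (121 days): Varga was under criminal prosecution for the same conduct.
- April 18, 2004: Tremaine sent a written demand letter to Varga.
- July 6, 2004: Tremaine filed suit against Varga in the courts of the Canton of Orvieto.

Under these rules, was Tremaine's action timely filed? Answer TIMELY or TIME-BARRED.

TIMELY

The claim accrued on January 3, 2002, when the wrongful act occurred.
Adding the 18 months base period to January 3, 2002 gives a deadline of July 3, 2003, before any tolling.
The period was tolled for 348 days by the written tolling agreement (May 27, 2002 to May 10, 2003), pushing the deadline to June 15, 2004.
Because the pending criminal prosecution ran from March 3, 2004 to July 2, 2004, the deadline is extended by 121 days to October 14, 2004.
None of the other events listed affects the running of the period under the stated rules.
Tremaine filed on July 6, 2004, before the October 14, 2004 deadline, so the action is timely.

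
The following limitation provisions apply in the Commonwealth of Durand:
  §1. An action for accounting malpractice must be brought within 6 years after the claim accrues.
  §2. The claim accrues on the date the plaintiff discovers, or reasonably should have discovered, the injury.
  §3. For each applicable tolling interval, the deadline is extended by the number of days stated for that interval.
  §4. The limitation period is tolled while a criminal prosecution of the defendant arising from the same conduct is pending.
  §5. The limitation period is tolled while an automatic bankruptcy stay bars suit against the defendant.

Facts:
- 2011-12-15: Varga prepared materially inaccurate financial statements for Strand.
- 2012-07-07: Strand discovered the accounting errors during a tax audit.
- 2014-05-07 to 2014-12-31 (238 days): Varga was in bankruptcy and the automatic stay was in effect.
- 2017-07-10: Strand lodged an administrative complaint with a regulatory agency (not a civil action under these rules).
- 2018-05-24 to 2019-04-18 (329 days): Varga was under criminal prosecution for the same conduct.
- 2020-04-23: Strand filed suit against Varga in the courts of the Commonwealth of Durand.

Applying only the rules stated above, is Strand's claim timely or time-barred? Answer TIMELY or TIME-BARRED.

TIME-BARRED

Under the discovery rule, the claim accrued on 2012-07-07, when Strand discovered the injury — not on the 2011-12-15 date of the underlying act.
The untolled deadline — 6 years after 2012-07-07 — is 2018-07-07.
The period was tolled for 238 days by the automatic bankruptcy stay (2014-05-07 to 2014-12-31), pushing the deadline to 2019-03-02.
The period was tolled for 329 days by the pending criminal prosecution (2018-05-24 to 2019-04-18), pushing the deadline to 2020-01-25.
Nothing else in the chronology tolls or restarts the period.
Strand filed on 2020-04-23, after the 2020-01-25 deadline, so the action is time-barred.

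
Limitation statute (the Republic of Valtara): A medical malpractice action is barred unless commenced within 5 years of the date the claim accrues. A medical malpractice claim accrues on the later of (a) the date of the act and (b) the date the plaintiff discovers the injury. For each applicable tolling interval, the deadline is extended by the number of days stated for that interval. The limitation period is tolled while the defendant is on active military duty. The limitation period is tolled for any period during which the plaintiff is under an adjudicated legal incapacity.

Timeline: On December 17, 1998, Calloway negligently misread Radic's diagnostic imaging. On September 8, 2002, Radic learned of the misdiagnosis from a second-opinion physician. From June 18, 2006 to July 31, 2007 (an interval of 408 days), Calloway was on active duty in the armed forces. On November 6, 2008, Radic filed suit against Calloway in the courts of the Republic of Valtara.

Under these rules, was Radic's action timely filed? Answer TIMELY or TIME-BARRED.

Because discovery on September 8, 2002 post-dates the December 17, 1998 act, accrual under the later-of rule falls on September 8, 2002.
Adding the 5 years base period to September 8, 2002 gives a deadline of September 8, 2007, before any tolling.
The defendant's active military service from June 18, 2006 to July 31, 2007 tolled the period for 408 days, extending the deadline to October 20, 2008.
Radic filed on November 6, 2008, after the October 20, 2008 deadline, so the action is time-barred.

TIME-BARRED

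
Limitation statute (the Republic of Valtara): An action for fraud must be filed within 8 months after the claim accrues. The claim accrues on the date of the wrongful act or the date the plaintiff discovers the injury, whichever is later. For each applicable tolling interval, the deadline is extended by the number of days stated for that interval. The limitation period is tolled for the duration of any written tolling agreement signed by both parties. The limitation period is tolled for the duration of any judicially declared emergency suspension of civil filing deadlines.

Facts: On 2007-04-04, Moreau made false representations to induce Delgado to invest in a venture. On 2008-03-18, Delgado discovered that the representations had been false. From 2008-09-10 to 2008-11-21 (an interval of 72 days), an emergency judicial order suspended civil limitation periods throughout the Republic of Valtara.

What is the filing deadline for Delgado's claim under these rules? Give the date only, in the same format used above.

The claim accrued on 2008-03-18 — the later of the 2007-04-04 act and the 2008-03-18 discovery.
Adding the 8 months base period to 2008-03-18 gives a deadline of 2008-11-18, before any tolling.
Because the emergency suspension of filing deadlines ran from 2008-09-10 to 2008-11-21, the deadline is extended by 72 days to 2009-01-29.

2009-01-29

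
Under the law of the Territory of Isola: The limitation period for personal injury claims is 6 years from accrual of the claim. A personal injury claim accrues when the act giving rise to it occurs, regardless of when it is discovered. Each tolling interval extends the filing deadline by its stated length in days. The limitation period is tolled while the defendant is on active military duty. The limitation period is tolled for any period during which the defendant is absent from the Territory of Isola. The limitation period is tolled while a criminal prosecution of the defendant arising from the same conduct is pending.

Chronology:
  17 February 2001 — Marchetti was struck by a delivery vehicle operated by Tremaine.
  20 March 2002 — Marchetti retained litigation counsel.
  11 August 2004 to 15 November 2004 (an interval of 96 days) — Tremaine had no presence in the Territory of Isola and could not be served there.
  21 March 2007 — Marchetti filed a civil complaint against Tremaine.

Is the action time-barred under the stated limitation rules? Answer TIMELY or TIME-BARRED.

The limitation period began to run on 17 February 2001.
6 years from 17 February 2001 is 17 February 2007.
The defendant's absence from the jurisdiction from 11 August 2004 to 15 November 2004 tolled the period for 96 days, extending the deadline to 24 May 2007.
Nothing else in the chronology tolls or restarts the period.
Marchetti filed on 21 March 2007, before the 24 May 2007 deadline, so the action is timely.

TIMELY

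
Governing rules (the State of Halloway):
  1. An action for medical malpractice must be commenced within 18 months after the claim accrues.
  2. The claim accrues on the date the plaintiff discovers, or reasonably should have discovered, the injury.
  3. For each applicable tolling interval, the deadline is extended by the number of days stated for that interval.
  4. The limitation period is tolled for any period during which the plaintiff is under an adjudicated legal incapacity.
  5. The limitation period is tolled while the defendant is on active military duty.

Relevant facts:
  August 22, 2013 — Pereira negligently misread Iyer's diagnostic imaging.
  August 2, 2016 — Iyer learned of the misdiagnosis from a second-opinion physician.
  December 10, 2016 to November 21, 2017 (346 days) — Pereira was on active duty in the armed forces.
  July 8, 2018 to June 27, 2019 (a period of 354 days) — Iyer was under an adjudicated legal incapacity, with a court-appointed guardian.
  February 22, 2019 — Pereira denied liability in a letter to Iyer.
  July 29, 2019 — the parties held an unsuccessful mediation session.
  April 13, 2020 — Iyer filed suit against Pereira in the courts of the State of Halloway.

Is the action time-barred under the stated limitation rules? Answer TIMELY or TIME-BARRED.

Under the discovery rule, the claim accrued on August 2, 2016, when Iyer discovered the injury — not on the August 22, 2013 date of the underlying act.
Adding the 18 months base period to August 2, 2016 gives a deadline of February 2, 2018, before any tolling.
The period was tolled for 346 days by the defendant's active military service (December 10, 2016 to November 21, 2017), pushing the deadline to January 14, 2019.
The period was tolled for 354 days by the plaintiff's legal incapacity (July 8, 2018 to June 27, 2019), pushing the deadline to January 3, 2020.
Nothing else in the chronology tolls or restarts the period.
The April 13, 2020 filing falls after the January 3, 2020 deadline; the claim is time-barred.

TIME-BARRED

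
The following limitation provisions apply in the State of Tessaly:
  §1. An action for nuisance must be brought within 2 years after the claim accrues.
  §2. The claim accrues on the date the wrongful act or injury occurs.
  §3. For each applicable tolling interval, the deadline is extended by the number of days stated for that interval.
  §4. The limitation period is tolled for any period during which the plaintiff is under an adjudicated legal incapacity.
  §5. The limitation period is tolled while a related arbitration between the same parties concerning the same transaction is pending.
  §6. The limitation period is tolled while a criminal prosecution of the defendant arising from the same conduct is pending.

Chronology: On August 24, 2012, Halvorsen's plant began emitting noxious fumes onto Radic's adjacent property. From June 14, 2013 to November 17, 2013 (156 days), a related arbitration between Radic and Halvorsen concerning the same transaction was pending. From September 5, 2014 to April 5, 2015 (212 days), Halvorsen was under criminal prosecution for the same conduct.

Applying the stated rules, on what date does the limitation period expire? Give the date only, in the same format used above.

August 27, 2015

The claim accrued on August 24, 2012, the date of the act.
2 years from August 24, 2012 is August 24, 2014.
The period was tolled for 156 days by the pending related arbitration (June 14, 2013 to November 17, 2013), pushing the deadline to January 27, 2015.
Because the pending criminal prosecution ran from September 5, 2014 to April 5, 2015, the deadline is extended by 212 days to August 27, 2015.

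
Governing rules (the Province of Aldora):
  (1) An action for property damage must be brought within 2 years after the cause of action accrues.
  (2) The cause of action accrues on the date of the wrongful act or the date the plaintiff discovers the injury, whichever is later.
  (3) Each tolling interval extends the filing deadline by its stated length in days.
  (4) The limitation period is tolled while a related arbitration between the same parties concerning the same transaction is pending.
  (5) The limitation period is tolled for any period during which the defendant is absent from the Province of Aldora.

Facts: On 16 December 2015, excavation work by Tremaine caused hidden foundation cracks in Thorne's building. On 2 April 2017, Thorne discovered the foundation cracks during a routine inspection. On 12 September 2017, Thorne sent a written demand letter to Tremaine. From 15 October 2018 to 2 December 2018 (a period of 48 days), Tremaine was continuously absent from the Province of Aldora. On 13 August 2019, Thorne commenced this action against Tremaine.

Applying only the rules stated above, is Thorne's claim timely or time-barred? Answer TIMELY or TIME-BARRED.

Taking the later of the act (16 December 2015) and discovery (2 April 2017), the claim accrued on 2 April 2017.
2 years from 2 April 2017 is 2 April 2019.
The defendant's absence from the jurisdiction from 15 October 2018 to 2 December 2018 tolled the period for 48 days, extending the deadline to 20 May 2019.
None of the other events listed affects the running of the period under the stated rules.
Filing on 13 August 2019 missed the 20 May 2019 deadline — the action is time-barred.

TIME-BARRED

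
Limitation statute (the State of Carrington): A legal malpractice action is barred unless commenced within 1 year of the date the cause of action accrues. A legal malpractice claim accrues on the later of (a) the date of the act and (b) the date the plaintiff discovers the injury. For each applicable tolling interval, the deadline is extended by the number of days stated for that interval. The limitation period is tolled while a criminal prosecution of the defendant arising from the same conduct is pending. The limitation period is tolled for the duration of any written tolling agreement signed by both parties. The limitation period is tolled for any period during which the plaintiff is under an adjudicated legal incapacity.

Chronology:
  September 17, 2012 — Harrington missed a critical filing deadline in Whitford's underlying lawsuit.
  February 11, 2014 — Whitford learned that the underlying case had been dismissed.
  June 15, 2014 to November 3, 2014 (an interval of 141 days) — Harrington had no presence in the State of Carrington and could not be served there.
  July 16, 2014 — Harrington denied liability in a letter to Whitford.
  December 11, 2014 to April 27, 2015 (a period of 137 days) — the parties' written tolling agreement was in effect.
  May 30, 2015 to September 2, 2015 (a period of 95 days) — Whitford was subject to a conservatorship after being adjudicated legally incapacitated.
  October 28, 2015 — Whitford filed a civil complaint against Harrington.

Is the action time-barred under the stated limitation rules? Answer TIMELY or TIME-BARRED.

Taking the later of the act (September 17, 2012) and discovery (February 11, 2014), the claim accrued on February 11, 2014.
1 year from February 11, 2014 is February 11, 2015.
Because the written tolling agreement ran from December 11, 2014 to April 27, 2015, the deadline is extended by 137 days to June 28, 2015.
Because the plaintiff's legal incapacity ran from May 30, 2015 to September 2, 2015, the deadline is extended by 95 days to October 1, 2015.
No stated provision tolls the period for the defendant's absence, so the interval from June 15, 2014 to November 3, 2014 has no effect on the deadline.
None of the other events listed affects the running of the period under the stated rules.
Whitford filed on October 28, 2015, after the October 1, 2015 deadline, so the action is time-barred.

TIME-BARRED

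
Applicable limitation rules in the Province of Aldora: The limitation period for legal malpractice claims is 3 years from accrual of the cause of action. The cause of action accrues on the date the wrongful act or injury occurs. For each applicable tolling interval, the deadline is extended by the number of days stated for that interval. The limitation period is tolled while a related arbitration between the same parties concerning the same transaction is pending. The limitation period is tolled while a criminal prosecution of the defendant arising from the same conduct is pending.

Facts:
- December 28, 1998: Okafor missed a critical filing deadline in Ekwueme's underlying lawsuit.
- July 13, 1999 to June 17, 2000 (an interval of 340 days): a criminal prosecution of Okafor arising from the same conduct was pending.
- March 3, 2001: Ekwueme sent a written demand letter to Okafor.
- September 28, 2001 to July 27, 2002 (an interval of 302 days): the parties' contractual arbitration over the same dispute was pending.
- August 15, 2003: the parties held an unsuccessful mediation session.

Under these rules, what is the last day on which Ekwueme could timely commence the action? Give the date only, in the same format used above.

October 1, 2003

The claim accrued on December 28, 1998, when the wrongful act occurred.
The untolled deadline — 3 years after December 28, 1998 — is December 28, 2001.
Because the pending criminal prosecution ran from July 13, 1999 to June 17, 2000, the deadline is extended by 340 days to December 3, 2002.
Because the pending related arbitration ran from September 28, 2001 to July 27, 2002, the deadline is extended by 302 days to October 1, 2003.
None of the other events listed affects the running of the period under the stated rules.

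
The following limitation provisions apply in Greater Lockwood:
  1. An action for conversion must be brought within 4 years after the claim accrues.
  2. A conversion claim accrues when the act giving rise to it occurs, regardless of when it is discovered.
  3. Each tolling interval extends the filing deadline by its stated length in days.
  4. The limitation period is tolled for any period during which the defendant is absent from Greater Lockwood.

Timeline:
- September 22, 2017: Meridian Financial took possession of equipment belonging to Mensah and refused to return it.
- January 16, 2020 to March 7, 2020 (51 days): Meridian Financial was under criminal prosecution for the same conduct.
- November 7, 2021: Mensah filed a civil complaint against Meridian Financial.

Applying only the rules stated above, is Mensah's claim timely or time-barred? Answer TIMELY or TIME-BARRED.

The limitation period began to run on September 22, 2017.
Adding the 4 years base period to September 22, 2017 gives a deadline of September 22, 2021, before any tolling.
Although a criminal prosecution ran from January 16, 2020 to March 7, 2020, the stated rules do not make that a tolling event, so it is disregarded.
The November 7, 2021 filing falls after the September 22, 2021 deadline; the claim is time-barred.

TIME-BARRED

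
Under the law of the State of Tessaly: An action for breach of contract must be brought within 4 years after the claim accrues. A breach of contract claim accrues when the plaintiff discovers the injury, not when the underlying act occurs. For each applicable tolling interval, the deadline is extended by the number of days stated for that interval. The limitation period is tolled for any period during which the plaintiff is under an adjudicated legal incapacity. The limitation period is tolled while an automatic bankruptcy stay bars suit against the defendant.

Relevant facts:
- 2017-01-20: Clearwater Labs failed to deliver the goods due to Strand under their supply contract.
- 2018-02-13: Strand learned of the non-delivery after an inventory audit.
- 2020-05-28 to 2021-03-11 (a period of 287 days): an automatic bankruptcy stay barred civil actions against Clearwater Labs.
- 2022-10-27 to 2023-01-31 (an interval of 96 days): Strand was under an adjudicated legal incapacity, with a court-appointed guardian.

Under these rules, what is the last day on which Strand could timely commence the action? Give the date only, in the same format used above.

The claim did not accrue until Strand discovered the injury on 2018-02-13; the 2017-01-20 act date does not start the clock under the stated rule.
The untolled deadline — 4 years after 2018-02-13 — is 2022-02-13.
The automatic bankruptcy stay from 2020-05-28 to 2021-03-11 tolled the period for 287 days, extending the deadline to 2022-11-27.
The plaintiff's legal incapacity from 2022-10-27 to 2023-01-31 tolled the period for 96 days, extending the deadline to 2023-03-03.

2023-03-03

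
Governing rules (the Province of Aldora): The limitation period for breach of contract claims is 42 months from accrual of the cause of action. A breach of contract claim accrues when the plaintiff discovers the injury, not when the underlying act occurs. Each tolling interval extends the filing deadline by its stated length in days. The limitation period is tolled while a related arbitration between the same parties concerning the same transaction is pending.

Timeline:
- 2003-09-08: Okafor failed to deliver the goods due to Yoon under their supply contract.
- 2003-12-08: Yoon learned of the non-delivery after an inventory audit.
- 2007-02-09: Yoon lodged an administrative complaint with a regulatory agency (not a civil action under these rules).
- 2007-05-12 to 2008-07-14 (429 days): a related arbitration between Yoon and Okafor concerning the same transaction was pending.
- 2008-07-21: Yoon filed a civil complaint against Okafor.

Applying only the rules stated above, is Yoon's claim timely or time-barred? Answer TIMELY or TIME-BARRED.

TIMELY

Accrual is tied to discovery, so the period began on 2003-12-08 rather than on 2003-09-08 when the act occurred.
Adding the 42 months base period to 2003-12-08 gives a deadline of 2007-06-08, before any tolling.
Because the pending related arbitration ran from 2007-05-12 to 2008-07-14, the deadline is extended by 429 days to 2008-08-10.
Nothing else in the chronology tolls or restarts the period.
Filing on 2008-07-21 beat the 2008-08-10 deadline — the action is timely.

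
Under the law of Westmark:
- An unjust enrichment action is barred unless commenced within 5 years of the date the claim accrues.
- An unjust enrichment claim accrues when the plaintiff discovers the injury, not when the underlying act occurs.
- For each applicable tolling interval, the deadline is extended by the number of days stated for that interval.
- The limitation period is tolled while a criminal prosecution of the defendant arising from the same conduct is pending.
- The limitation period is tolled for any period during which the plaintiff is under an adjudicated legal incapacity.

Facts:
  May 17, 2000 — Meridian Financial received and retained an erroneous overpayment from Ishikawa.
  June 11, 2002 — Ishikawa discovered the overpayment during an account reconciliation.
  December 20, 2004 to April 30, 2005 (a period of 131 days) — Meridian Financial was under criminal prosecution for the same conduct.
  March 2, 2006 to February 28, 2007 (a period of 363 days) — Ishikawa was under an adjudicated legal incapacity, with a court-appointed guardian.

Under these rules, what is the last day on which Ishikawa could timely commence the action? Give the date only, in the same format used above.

October 17, 2008

Under the discovery rule, the claim accrued on June 11, 2002, when Ishikawa discovered the injury — not on the May 17, 2000 date of the underlying act.
The untolled deadline — 5 years after June 11, 2002 — is June 11, 2007.
Because the pending criminal prosecution ran from December 20, 2004 to April 30, 2005, the deadline is extended by 131 days to October 20, 2007.
The plaintiff's legal incapacity from March 2, 2006 to February 28, 2007 tolled the period for 363 days, extending the deadline to October 17, 2008.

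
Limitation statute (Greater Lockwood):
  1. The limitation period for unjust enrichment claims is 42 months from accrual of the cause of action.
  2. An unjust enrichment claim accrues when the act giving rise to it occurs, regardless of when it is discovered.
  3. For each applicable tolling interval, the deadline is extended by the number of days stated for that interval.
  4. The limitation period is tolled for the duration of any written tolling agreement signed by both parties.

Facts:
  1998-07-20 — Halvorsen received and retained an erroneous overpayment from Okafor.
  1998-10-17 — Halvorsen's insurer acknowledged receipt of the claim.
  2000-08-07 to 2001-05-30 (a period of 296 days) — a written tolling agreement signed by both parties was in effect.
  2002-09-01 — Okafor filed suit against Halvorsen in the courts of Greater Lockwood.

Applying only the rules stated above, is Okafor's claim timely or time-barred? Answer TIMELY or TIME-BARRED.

The claim accrued on 1998-07-20, when the wrongful act occurred.
Adding the 42 months base period to 1998-07-20 gives a deadline of 2002-01-20, before any tolling.
The written tolling agreement from 2000-08-07 to 2001-05-30 tolled the period for 296 days, extending the deadline to 2002-11-12.
Nothing else in the chronology tolls or restarts the period.
Okafor filed on 2002-09-01, before the 2002-11-12 deadline, so the action is timely.

TIMELY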